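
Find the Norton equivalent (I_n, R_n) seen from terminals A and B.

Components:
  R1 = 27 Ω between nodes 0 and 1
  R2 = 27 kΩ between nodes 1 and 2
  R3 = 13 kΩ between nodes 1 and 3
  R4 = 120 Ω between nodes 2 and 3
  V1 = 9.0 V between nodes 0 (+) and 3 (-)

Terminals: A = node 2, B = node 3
Find the Thévenin equivalent first; then I_n = V_th/R_th and R_n = R_th.
Step 1 — V_th is the open-circuit voltage V_A - V_B (nothing connected across the terminals).
Nodal analysis, taking node 3 as the 0 V reference.
Source V1 fixes V_0 = 9 V.
KCL at each unknown node (sum of currents leaving = 0; resistances in Ω):
  Node 1: (V_1 - 9)/27 + (V_1 - V_2)/27000 + (V_1 - 0)/13000 = 0
  Node 2: (V_2 - V_1)/27000 + (V_2 - 0)/120 = 0
Collecting terms (coefficients in siemens):
  0.03715·V_1 - 0.00003704·V_2 = 0.3333
  0.00837·V_2 - 0.00003704·V_1 = 0
Determinant D = (0.03715)(0.00837) - (-0.00003704)(-0.00003704) = 0.000311
V_1 = [(0.3333)(0.00837) - (-0.00003704)(0)]/D = 8.972 V
V_2 = [(0.03715)(0) - (0.3333)(-0.00003704)]/D = 0.0397 V
V_th = V_2 - V_3 = 0.0397 - 0 = 0.0397 V
Step 2 — R_th: zero the source — replace V1 by a short circuit (node 3 merges into node 0) — and find the resistance seen between A (node 2) and B (node 0).
Reduce the network between node 2 (A) and node 0 (B) by series/parallel combination:
  Rp1 = R1 ‖ R3 (parallel, both between nodes 0 and 1) = 1/(1/27 + 1/13000) = 26.94 Ω
  Rs1 = R2 + Rp1 (series, joined only at node 1) = 27000 + 26.94 = 27030 Ω
  Rp2 = R4 ‖ Rs1 (parallel, both between nodes 0 and 2) = 1/(1/120 + 1/27030) = 119.5 Ω
R_th = 119.5 Ω
I_n = V_th/R_th = 0.0397/119.5 = 0.0003323 A, and R_n = R_th = 119.5 Ω

Final answer: I_n = 0.0003323 A, R_n = 119.5 Ω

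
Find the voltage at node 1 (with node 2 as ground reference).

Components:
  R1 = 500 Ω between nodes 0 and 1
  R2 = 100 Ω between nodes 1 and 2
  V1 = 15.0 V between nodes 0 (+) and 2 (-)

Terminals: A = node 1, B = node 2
Nodal analysis, taking node 2 as the 0 V reference.
Source V1 fixes V_0 = 15 V.
KCL at each unknown node (sum of currents leaving = 0; resistances in Ω):
  Node 1: (V_1 - 15)/500 + (V_1 - 0)/100 = 0
Collecting terms: 0.012 × V_1 = 0.03  =>  V_1 = 2.5 V
The requested potential is V_1 = 2.5 V.

Final answer: V_1 = 2.5 V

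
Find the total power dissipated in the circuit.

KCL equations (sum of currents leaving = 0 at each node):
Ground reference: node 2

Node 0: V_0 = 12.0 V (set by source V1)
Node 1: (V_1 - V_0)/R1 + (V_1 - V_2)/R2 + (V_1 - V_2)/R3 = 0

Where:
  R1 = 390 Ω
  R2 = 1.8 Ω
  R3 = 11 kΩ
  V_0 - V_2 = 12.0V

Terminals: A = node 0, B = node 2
Nodal analysis, taking node 2 as the 0 V reference.
Source V1 fixes V_0 = 12 V.
KCL at each unknown node (sum of currents leaving = 0; resistances in Ω):
  Node 1: (V_1 - 12)/390 + (V_1 - 0)/1.8 + (V_1 - 0)/11000 = 0
Collecting terms: 0.5582 × V_1 = 0.03077  =>  V_1 = 0.05512 V
Power in each resistor, P = (ΔV)²/R:
  P_R1 = (12 - 0.05512)²/390 = 0.3658 W
  P_R2 = (0.05512 - 0)²/1.8 = 0.001688 W
  P_R3 = (0.05512 - 0)²/11000 = 0.0000002762 W
P_total = P_R1 + P_R2 + P_R3 = 0.3675 W

Final answer: 0.3675 W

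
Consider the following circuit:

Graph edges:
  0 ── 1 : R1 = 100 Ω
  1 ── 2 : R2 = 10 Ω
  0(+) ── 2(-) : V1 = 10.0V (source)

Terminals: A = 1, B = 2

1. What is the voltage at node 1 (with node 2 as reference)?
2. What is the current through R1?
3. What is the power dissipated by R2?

Nodal analysis, taking node 2 as the 0 V reference.
Source V1 fixes V_0 = 10 V.
KCL at each unknown node (sum of currents leaving = 0; resistances in Ω):
  Node 1: (V_1 - 10)/100 + (V_1 - 0)/10 = 0
Collecting terms: 0.11 × V_1 = 0.1  =>  V_1 = 0.9091 V
Part 1:
  Read off the nodal solution: V_1 = 0.9091 V
Part 2:
  I_R1 = (V_0 - V_1)/R1 = (10 - 0.9091)/100 = 0.09091 A
  Magnitude: I_R1 = 0.09091 A
Part 3:
  I_R2 = (V_1 - V_2)/R2 = (0.9091 - 0)/10 = 0.09091 A
  P_R2 = I_R2² × R2 = (0.09091)² × 10 = 0.08264 W

Final answers:
1. V_1 = 0.9091 V
2. I_R1 = 0.09091 A
3. P_R2 = 0.08264 W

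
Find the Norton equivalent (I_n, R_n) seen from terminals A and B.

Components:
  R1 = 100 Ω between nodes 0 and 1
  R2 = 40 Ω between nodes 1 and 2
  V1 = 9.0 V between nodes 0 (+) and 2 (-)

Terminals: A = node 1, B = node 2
Find the Thévenin equivalent first; then I_n = V_th/R_th and R_n = R_th.
Step 1 — V_th is the open-circuit voltage V_A - V_B (nothing connected across the terminals).
Nodal analysis, taking node 2 as the 0 V reference.
Source V1 fixes V_0 = 9 V.
KCL at each unknown node (sum of currents leaving = 0; resistances in Ω):
  Node 1: (V_1 - 9)/100 + (V_1 - 0)/40 = 0
Collecting terms: 0.035 × V_1 = 0.09  =>  V_1 = 2.571 V
V_th = V_1 - V_2 = 2.571 - 0 = 2.571 V
Step 2 — R_th: zero the source — replace V1 by a short circuit (node 2 merges into node 0) — and find the resistance seen between A (node 1) and B (node 0).
Reduce the network between node 1 (A) and node 0 (B) by series/parallel combination:
  Rp1 = R1 ‖ R2 (parallel, both between nodes 0 and 1) = 1/(1/100 + 1/40) = 28.57 Ω
R_th = 28.57 Ω
I_n = V_th/R_th = 2.571/28.57 = 0.09 A, and R_n = R_th = 28.57 Ω

Final answer: I_n = 0.09 A, R_n = 28.57 Ω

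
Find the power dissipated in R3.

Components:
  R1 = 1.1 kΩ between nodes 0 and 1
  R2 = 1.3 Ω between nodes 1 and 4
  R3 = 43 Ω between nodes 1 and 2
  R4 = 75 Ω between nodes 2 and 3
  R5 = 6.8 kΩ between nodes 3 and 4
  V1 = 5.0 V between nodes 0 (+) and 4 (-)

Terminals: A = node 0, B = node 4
Nodal analysis, taking node 4 as the 0 V reference.
Source V1 fixes V_0 = 5 V.
KCL at each unknown node (sum of currents leaving = 0; resistances in Ω):
  Node 1: (V_1 - 5)/1100 + (V_1 - 0)/1.3 + (V_1 - V_2)/43 = 0
  Node 2: (V_2 - V_1)/43 + (V_2 - V_3)/75 = 0
  Node 3: (V_3 - V_2)/75 + (V_3 - 0)/6800 = 0
Collecting terms (coefficients in siemens):
  0.7934·V_1 - 0.02326·V_2 = 0.004545
  0.03659·V_2 - 0.02326·V_1 - 0.01333·V_3 = 0
  0.01348·V_3 - 0.01333·V_2 = 0
Solving these 3 simultaneous equations (Gaussian elimination) gives:
  V_1 = 0.005901 V, V_2 = 0.005864 V, V_3 = 0.0058 V
I_R3 = (V_1 - V_2)/R3 = (0.005901 - 0.005864)/43 = 0.000000853 A
P_R3 = I_R3² × R3 = (0.000000853)² × 43 = 0.00000000003129 W

Final answer: 3.129e-11 W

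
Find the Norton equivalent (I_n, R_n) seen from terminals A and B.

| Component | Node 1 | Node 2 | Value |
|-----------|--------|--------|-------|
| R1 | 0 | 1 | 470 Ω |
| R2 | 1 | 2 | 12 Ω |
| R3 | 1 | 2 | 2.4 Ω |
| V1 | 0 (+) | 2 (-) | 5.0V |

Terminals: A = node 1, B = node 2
Find the Thévenin equivalent first; then I_n = V_th/R_th and R_n = R_th.
Step 1 — V_th is the open-circuit voltage V_A - V_B (nothing connected across the terminals).
Nodal analysis, taking node 2 as the 0 V reference.
Source V1 fixes V_0 = 5 V.
KCL at each unknown node (sum of currents leaving = 0; resistances in Ω):
  Node 1: (V_1 - 5)/470 + (V_1 - 0)/12 + (V_1 - 0)/2.4 = 0
Collecting terms: 0.5021 × V_1 = 0.01064  =>  V_1 = 0.02119 V
V_th = V_1 - V_2 = 0.02119 - 0 = 0.02119 V
Step 2 — R_th: zero the source — replace V1 by a short circuit (node 2 merges into node 0) — and find the resistance seen between A (node 1) and B (node 0).
Reduce the network between node 1 (A) and node 0 (B) by series/parallel combination:
  Rp1 = R1 ‖ R2 ‖ R3 (parallel, all between nodes 0 and 1) = 1/(1/470 + 1/12 + 1/2.4) = 1.992 Ω
R_th = 1.992 Ω
I_n = V_th/R_th = 0.02119/1.992 = 0.01064 A, and R_n = R_th = 1.992 Ω

Final answer: I_n = 0.01064 A, R_n = 1.992 Ω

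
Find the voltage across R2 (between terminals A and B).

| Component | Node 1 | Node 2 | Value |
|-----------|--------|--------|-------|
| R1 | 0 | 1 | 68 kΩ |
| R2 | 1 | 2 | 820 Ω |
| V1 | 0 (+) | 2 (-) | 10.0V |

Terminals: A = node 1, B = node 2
R1 and R2 are in series across V1 (node 0 → node 1 → node 2), and the output A–B is taken across R2, so this is a voltage divider.
Series current: I = V1/(R1 + R2) = 10/(68000 + 820) = 10/68820 = 0.0001453 A
V_R2 = I × R2 = V1 × R2/(R1 + R2) = 10 × 820/68820 = 0.1192 V

Final answer: 0.1192 V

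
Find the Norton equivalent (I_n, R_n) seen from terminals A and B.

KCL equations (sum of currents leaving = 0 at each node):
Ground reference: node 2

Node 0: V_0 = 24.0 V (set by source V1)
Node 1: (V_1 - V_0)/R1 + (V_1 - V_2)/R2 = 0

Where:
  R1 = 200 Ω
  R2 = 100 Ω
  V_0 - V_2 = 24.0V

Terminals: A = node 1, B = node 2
Find the Thévenin equivalent first; then I_n = V_th/R_th and R_n = R_th.
Step 1 — V_th is the open-circuit voltage V_A - V_B (nothing connected across the terminals).
Nodal analysis, taking node 2 as the 0 V reference.
Source V1 fixes V_0 = 24 V.
KCL at each unknown node (sum of currents leaving = 0; resistances in Ω):
  Node 1: (V_1 - 24)/200 + (V_1 - 0)/100 = 0
Collecting terms: 0.015 × V_1 = 0.12  =>  V_1 = 8 V
V_th = V_1 - V_2 = 8 - 0 = 8 V
Step 2 — R_th: zero the source — replace V1 by a short circuit (node 2 merges into node 0) — and find the resistance seen between A (node 1) and B (node 0).
Reduce the network between node 1 (A) and node 0 (B) by series/parallel combination:
  Rp1 = R1 ‖ R2 (parallel, both between nodes 0 and 1) = 1/(1/200 + 1/100) = 66.67 Ω
R_th = 66.67 Ω
I_n = V_th/R_th = 8/66.67 = 0.12 A, and R_n = R_th = 66.67 Ω

Final answer: I_n = 0.12 A, R_n = 66.67 Ω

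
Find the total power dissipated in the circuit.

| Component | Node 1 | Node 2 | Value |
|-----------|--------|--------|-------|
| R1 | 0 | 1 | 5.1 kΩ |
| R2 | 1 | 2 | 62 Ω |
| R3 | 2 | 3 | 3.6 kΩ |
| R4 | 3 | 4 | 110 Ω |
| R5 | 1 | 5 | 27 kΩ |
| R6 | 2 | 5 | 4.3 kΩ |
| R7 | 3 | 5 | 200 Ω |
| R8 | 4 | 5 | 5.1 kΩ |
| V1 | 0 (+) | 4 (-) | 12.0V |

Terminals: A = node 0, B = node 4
Nodal analysis, taking node 4 as the 0 V reference.
Source V1 fixes V_0 = 12 V.
KCL at each unknown node (sum of currents leaving = 0; resistances in Ω):
  Node 1: (V_1 - 12)/5100 + (V_1 - V_2)/62 + (V_1 - V_5)/27000 = 0
  Node 2: (V_2 - V_1)/62 + (V_2 - V_3)/3600 + (V_2 - V_5)/4300 = 0
  Node 3: (V_3 - V_2)/3600 + (V_3 - 0)/110 + (V_3 - V_5)/200 = 0
  Node 5: (V_5 - V_1)/27000 + (V_5 - V_2)/4300 + (V_5 - V_3)/200 + (V_5 - 0)/5100 = 0
Collecting terms (coefficients in siemens):
  0.01636·V_1 - 0.01613·V_2 - 0.00003704·V_5 = 0.002353
  0.01664·V_2 - 0.01613·V_1 - 0.0002778·V_3 - 0.0002326·V_5 = 0
  0.01437·V_3 - 0.0002778·V_2 - 0.005·V_5 = 0
  0.005466·V_5 - 0.00003704·V_1 - 0.0002326·V_2 - 0.005·V_3 = 0
Solving these 4 simultaneous equations (Gaussian elimination) gives:
  V_1 = 3.417 V, V_2 = 3.32 V, V_3 = 0.1781 V, V_5 = 0.3273 V
Power in each resistor, P = (ΔV)²/R:
  P_R1 = (12 - 3.417)²/5100 = 0.01445 W
  P_R2 = (3.417 - 3.32)²/62 = 0.0001525 W
  P_R3 = (3.32 - 0.1781)²/3600 = 0.002741 W
  P_R4 = (0.1781 - 0)²/110 = 0.0002883 W
  P_R5 = (3.417 - 0.3273)²/27000 = 0.0003535 W
  P_R6 = (3.32 - 0.3273)²/4300 = 0.002082 W
  P_R7 = (0.1781 - 0.3273)²/200 = 0.0001113 W
  P_R8 = (0 - 0.3273)²/5100 = 0.000021 W
P_total = P_R1 + P_R2 + P_R3 + P_R4 + P_R5 + P_R6 + P_R7 + P_R8 = 0.0202 W

Final answer: 0.0202 W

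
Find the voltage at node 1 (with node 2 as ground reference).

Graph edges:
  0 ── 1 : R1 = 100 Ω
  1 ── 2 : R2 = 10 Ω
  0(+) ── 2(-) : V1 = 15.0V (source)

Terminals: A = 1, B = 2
Nodal analysis, taking node 2 as the 0 V reference.
Source V1 fixes V_0 = 15 V.
KCL at each unknown node (sum of currents leaving = 0; resistances in Ω):
  Node 1: (V_1 - 15)/100 + (V_1 - 0)/10 = 0
Collecting terms: 0.11 × V_1 = 0.15  =>  V_1 = 1.364 V
The requested potential is V_1 = 1.364 V.

Final answer: V_1 = 1.364 V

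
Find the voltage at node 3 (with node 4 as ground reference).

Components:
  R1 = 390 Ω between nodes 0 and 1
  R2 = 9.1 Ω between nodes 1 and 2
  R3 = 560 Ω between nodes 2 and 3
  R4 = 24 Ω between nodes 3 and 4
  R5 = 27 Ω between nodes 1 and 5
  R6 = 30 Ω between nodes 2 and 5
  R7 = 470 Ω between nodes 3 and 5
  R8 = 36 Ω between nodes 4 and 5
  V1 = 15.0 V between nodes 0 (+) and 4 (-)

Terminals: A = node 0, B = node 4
Nodal analysis, taking node 4 as the 0 V reference.
Source V1 fixes V_0 = 15 V.
KCL at each unknown node (sum of currents leaving = 0; resistances in Ω):
  Node 1: (V_1 - 15)/390 + (V_1 - V_2)/9.1 + (V_1 - V_5)/27 = 0
  Node 2: (V_2 - V_1)/9.1 + (V_2 - V_3)/560 + (V_2 - V_5)/30 = 0
  Node 3: (V_3 - V_2)/560 + (V_3 - 0)/24 + (V_3 - V_5)/470 = 0
  Node 5: (V_5 - V_1)/27 + (V_5 - V_2)/30 + (V_5 - V_3)/470 + (V_5 - 0)/36 = 0
Collecting terms (coefficients in siemens):
  0.1495·V_1 - 0.1099·V_2 - 0.03704·V_5 = 0.03846
  0.145·V_2 - 0.1099·V_1 - 0.001786·V_3 - 0.03333·V_5 = 0
  0.04558·V_3 - 0.001786·V_2 - 0.002128·V_5 = 0
  0.1003·V_5 - 0.03704·V_1 - 0.03333·V_2 - 0.002128·V_3 = 0
Solving these 4 simultaneous equations (Gaussian elimination) gives:
  V_1 = 1.596 V, V_2 = 1.458 V, V_3 = 0.1074 V, V_5 = 1.076 V
The requested potential is V_3 = 0.1074 V.

Final answer: V_3 = 0.1074 V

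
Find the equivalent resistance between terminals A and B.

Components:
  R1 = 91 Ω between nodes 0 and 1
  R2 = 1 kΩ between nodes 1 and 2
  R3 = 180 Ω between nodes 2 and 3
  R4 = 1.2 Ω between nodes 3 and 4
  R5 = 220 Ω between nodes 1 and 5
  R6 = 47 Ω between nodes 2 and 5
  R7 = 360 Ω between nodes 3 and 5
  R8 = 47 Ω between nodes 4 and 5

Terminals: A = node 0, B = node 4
The network is not a plain series/parallel combination. Inject a 1 A test current into terminal A (node 0) and return it from terminal B (node 4); then R_eq = V_A / (1 A).
Nodal analysis, taking node 4 as the 0 V reference.
Current source I_test pushes 1 A into node 0 and draws it out of node 4.
KCL at each unknown node (sum of currents leaving = 0; resistances in Ω):
  Node 0: (V_0 - V_1)/91 - 1 = 0
  Node 1: (V_1 - V_0)/91 + (V_1 - V_2)/1000 + (V_1 - V_5)/220 = 0
  Node 2: (V_2 - V_1)/1000 + (V_2 - V_3)/180 + (V_2 - V_5)/47 = 0
  Node 3: (V_3 - V_2)/180 + (V_3 - 0)/1.2 + (V_3 - V_5)/360 = 0
  Node 5: (V_5 - V_1)/220 + (V_5 - V_2)/47 + (V_5 - V_3)/360 + (V_5 - 0)/47 = 0
Collecting terms (coefficients in siemens):
  0.01099·V_0 - 0.01099·V_1 = 1
  0.01653·V_1 - 0.01099·V_0 - 0.001·V_2 - 0.004545·V_5 = 0
  0.02783·V_2 - 0.001·V_1 - 0.005556·V_3 - 0.02128·V_5 = 0
  0.8417·V_3 - 0.005556·V_2 - 0.002778·V_5 = 0
  0.04988·V_5 - 0.004545·V_1 - 0.02128·V_2 - 0.002778·V_3 = 0
Solving these 5 simultaneous equations (Gaussian elimination) gives:
  V_0 = 305.2 V, V_1 = 214.2 V, V_2 = 33.68 V, V_3 = 0.3342 V
  V_5 = 33.91 V
R_eq = V_0 / 1 A = 305.2 Ω

Final answer: 305.2 Ω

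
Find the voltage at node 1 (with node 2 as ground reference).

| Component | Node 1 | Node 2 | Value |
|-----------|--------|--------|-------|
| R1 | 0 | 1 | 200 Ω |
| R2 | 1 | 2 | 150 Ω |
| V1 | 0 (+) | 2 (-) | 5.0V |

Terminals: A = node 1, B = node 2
Nodal analysis, taking node 2 as the 0 V reference.
Source V1 fixes V_0 = 5 V.
KCL at each unknown node (sum of currents leaving = 0; resistances in Ω):
  Node 1: (V_1 - 5)/200 + (V_1 - 0)/150 = 0
Collecting terms: 0.01167 × V_1 = 0.025  =>  V_1 = 2.143 V
The requested potential is V_1 = 2.143 V.

Final answer: V_1 = 2.143 V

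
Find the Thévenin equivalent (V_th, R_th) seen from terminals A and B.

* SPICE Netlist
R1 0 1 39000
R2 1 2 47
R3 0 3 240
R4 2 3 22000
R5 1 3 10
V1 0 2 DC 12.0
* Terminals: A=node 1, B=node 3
Step 1 — V_th is the open-circuit voltage V_A - V_B (nothing connected across the terminals).
Nodal analysis, taking node 2 as the 0 V reference.
Source V1 fixes V_0 = 12 V.
KCL at each unknown node (sum of currents leaving = 0; resistances in Ω):
  Node 1: (V_1 - 12)/39000 + (V_1 - 0)/47 + (V_1 - V_3)/10 = 0
  Node 3: (V_3 - 12)/240 + (V_3 - 0)/22000 + (V_3 - V_1)/10 = 0
Collecting terms (coefficients in siemens):
  0.1213·V_1 - 0.1·V_3 = 0.0003077
  0.1042·V_3 - 0.1·V_1 = 0.05
Determinant D = (0.1213)(0.1042) - (-0.1)(-0.1) = 0.002641
V_1 = [(0.0003077)(0.1042) - (-0.1)(0.05)]/D = 1.905 V
V_3 = [(0.1213)(0.05) - (0.0003077)(-0.1)]/D = 2.308 V
V_th = V_1 - V_3 = 1.905 - 2.308 = -0.4028 V
Step 2 — R_th: zero the source — replace V1 by a short circuit (node 2 merges into node 0) — and find the resistance seen between A (node 1) and B (node 3).
Reduce the network between node 1 (A) and node 3 (B) by series/parallel combination:
  Rp1 = R1 ‖ R2 (parallel, both between nodes 0 and 1) = 1/(1/39000 + 1/47) = 46.94 Ω
  Rp2 = R3 ‖ R4 (parallel, both between nodes 0 and 3) = 1/(1/240 + 1/22000) = 237.4 Ω
  Rs1 = Rp1 + Rp2 (series, joined only at node 0) = 46.94 + 237.4 = 284.4 Ω
  Rp3 = R5 ‖ Rs1 (parallel, both between nodes 1 and 3) = 1/(1/10 + 1/284.4) = 9.66 Ω
R_th = 9.66 Ω

Final answer: V_th = -0.4028 V, R_th = 9.66 Ω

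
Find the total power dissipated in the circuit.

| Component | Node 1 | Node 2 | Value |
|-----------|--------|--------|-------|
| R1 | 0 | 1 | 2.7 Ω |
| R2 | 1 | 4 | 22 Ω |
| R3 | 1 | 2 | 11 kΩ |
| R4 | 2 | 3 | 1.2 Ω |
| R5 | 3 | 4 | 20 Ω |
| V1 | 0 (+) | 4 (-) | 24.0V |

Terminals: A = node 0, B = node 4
Nodal analysis, taking node 4 as the 0 V reference.
Source V1 fixes V_0 = 24 V.
KCL at each unknown node (sum of currents leaving = 0; resistances in Ω):
  Node 1: (V_1 - 24)/2.7 + (V_1 - 0)/22 + (V_1 - V_2)/11000 = 0
  Node 2: (V_2 - V_1)/11000 + (V_2 - V_3)/1.2 = 0
  Node 3: (V_3 - V_2)/1.2 + (V_3 - 0)/20 = 0
Collecting terms (coefficients in siemens):
  0.4159·V_1 - 0.00009091·V_2 = 8.889
  0.8334·V_2 - 0.00009091·V_1 - 0.8333·V_3 = 0
  0.8833·V_3 - 0.8333·V_2 = 0
Solving these 3 simultaneous equations (Gaussian elimination) gives:
  V_1 = 21.37 V, V_2 = 0.04111 V, V_3 = 0.03878 V
Power in each resistor, P = (ΔV)²/R:
  P_R1 = (24 - 21.37)²/2.7 = 2.558 W
  P_R2 = (21.37 - 0)²/22 = 20.76 W
  P_R3 = (21.37 - 0.04111)²/11000 = 0.04136 W
  P_R4 = (0.04111 - 0.03878)²/1.2 = 0.000004512 W
  P_R5 = (0.03878 - 0)²/20 = 0.00007521 W
P_total = P_R1 + P_R2 + P_R3 + P_R4 + P_R5 = 23.36 W

Final answer: 23.36 W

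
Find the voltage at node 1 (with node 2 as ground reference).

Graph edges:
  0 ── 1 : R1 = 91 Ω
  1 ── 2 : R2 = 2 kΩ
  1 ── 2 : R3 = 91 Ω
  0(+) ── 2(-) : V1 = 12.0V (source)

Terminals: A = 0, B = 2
Nodal analysis, taking node 2 as the 0 V reference.
Source V1 fixes V_0 = 12 V.
KCL at each unknown node (sum of currents leaving = 0; resistances in Ω):
  Node 1: (V_1 - 12)/91 + (V_1 - 0)/2000 + (V_1 - 0)/91 = 0
Collecting terms: 0.02248 × V_1 = 0.1319  =>  V_1 = 5.867 V
The requested potential is V_1 = 5.867 V.

Final answer: V_1 = 5.867 V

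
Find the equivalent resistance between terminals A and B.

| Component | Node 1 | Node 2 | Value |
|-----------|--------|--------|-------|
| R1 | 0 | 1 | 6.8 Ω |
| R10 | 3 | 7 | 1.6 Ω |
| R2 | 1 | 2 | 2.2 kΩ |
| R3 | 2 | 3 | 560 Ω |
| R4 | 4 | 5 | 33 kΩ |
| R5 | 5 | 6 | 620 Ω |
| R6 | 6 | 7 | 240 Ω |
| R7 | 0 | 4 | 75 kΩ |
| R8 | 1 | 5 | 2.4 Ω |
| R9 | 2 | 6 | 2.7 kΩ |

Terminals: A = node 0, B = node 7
The network is not a plain series/parallel combination. Inject a 1 A test current into terminal A (node 0) and return it from terminal B (node 7); then R_eq = V_A / (1 A).
Nodal analysis, taking node 7 as the 0 V reference.
Current source I_test pushes 1 A into node 0 and draws it out of node 7.
KCL at each unknown node (sum of currents leaving = 0; resistances in Ω):
  Node 0: (V_0 - V_1)/6.8 + (V_0 - V_4)/75000 - 1 = 0
  Node 1: (V_1 - V_0)/6.8 + (V_1 - V_2)/2200 + (V_1 - V_5)/2.4 = 0
  Node 2: (V_2 - V_1)/2200 + (V_2 - V_3)/560 + (V_2 - V_6)/2700 = 0
  Node 3: (V_3 - V_2)/560 + (V_3 - 0)/1.6 = 0
  Node 4: (V_4 - V_0)/75000 + (V_4 - V_5)/33000 = 0
  Node 5: (V_5 - V_1)/2.4 + (V_5 - V_4)/33000 + (V_5 - V_6)/620 = 0
  Node 6: (V_6 - V_2)/2700 + (V_6 - V_5)/620 + (V_6 - 0)/240 = 0
Collecting terms (coefficients in siemens):
  0.1471·V_0 - 0.1471·V_1 - 0.00001333·V_4 = 1
  0.5642·V_1 - 0.1471·V_0 - 0.0004545·V_2 - 0.4167·V_5 = 0
  0.002611·V_2 - 0.0004545·V_1 - 0.001786·V_3 - 0.0003704·V_6 = 0
  0.6268·V_3 - 0.001786·V_2 = 0
  0.00004364·V_4 - 0.00001333·V_0 - 0.0000303·V_5 = 0
  0.4183·V_5 - 0.4167·V_1 - 0.0000303·V_4 - 0.001613·V_6 = 0
  0.00615·V_6 - 0.0003704·V_2 - 0.001613·V_5 = 0
Solving these 7 simultaneous equations (Gaussian elimination) gives:
  V_0 = 663.2 V, V_1 = 656.4 V, V_2 = 140.1 V, V_3 = 0.3992 V
  V_4 = 657.2 V, V_5 = 654.6 V, V_6 = 180.1 V
R_eq = V_0 / 1 A = 663.2 Ω

Final answer: 663.2 Ω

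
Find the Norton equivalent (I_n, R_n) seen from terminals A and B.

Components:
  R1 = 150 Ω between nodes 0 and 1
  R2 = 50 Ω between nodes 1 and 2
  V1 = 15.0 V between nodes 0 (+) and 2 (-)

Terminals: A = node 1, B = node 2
Find the Thévenin equivalent first; then I_n = V_th/R_th and R_n = R_th.
Step 1 — V_th is the open-circuit voltage V_A - V_B (nothing connected across the terminals).
Nodal analysis, taking node 2 as the 0 V reference.
Source V1 fixes V_0 = 15 V.
KCL at each unknown node (sum of currents leaving = 0; resistances in Ω):
  Node 1: (V_1 - 15)/150 + (V_1 - 0)/50 = 0
Collecting terms: 0.02667 × V_1 = 0.1  =>  V_1 = 3.75 V
V_th = V_1 - V_2 = 3.75 - 0 = 3.75 V
Step 2 — R_th: zero the source — replace V1 by a short circuit (node 2 merges into node 0) — and find the resistance seen between A (node 1) and B (node 0).
Reduce the network between node 1 (A) and node 0 (B) by series/parallel combination:
  Rp1 = R1 ‖ R2 (parallel, both between nodes 0 and 1) = 1/(1/150 + 1/50) = 37.5 Ω
R_th = 37.5 Ω
I_n = V_th/R_th = 3.75/37.5 = 0.1 A, and R_n = R_th = 37.5 Ω

Final answer: I_n = 0.1 A, R_n = 37.5 Ω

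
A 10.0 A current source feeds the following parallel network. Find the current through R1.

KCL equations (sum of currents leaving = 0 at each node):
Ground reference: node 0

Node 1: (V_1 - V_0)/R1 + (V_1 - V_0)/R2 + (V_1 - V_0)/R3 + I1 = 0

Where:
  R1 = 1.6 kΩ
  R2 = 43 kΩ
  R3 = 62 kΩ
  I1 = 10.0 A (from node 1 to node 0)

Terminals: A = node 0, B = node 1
All resistors sit directly between nodes 0 and 1, so they are in parallel and share one voltage V; the full source current 10 A splits among them.
1/R_par = 1/1600 + 1/43000 + 1/62000 = 0.0006644 S  =>  R_par = 1505 Ω
V = I × R_par = 10 × 1505 = 15050 V
I_R1 = V/R1 = 15050/1600 = 9.407 A

Final answer: 9.407 A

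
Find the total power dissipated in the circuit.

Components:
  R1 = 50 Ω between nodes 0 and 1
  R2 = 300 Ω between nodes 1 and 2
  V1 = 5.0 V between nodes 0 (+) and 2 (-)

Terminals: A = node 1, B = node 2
Nodal analysis, taking node 2 as the 0 V reference.
Source V1 fixes V_0 = 5 V.
KCL at each unknown node (sum of currents leaving = 0; resistances in Ω):
  Node 1: (V_1 - 5)/50 + (V_1 - 0)/300 = 0
Collecting terms: 0.02333 × V_1 = 0.1  =>  V_1 = 4.286 V
Power in each resistor, P = (ΔV)²/R:
  P_R1 = (5 - 4.286)²/50 = 0.0102 W
  P_R2 = (4.286 - 0)²/300 = 0.06122 W
P_total = P_R1 + P_R2 = 0.07143 W

Final answer: 0.07143 W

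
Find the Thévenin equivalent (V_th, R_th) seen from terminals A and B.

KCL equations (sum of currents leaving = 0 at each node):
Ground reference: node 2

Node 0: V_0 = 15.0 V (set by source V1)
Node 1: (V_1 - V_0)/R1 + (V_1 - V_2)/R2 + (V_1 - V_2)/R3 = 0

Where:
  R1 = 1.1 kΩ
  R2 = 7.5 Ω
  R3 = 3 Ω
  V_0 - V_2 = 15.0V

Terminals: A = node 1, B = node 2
Step 1 — V_th is the open-circuit voltage V_A - V_B (nothing connected across the terminals).
Nodal analysis, taking node 2 as the 0 V reference.
Source V1 fixes V_0 = 15 V.
KCL at each unknown node (sum of currents leaving = 0; resistances in Ω):
  Node 1: (V_1 - 15)/1100 + (V_1 - 0)/7.5 + (V_1 - 0)/3 = 0
Collecting terms: 0.4676 × V_1 = 0.01364  =>  V_1 = 0.02916 V
V_th = V_1 - V_2 = 0.02916 - 0 = 0.02916 V
Step 2 — R_th: zero the source — replace V1 by a short circuit (node 2 merges into node 0) — and find the resistance seen between A (node 1) and B (node 0).
Reduce the network between node 1 (A) and node 0 (B) by series/parallel combination:
  Rp1 = R1 ‖ R2 ‖ R3 (parallel, all between nodes 0 and 1) = 1/(1/1100 + 1/7.5 + 1/3) = 2.139 Ω
R_th = 2.139 Ω

Final answer: V_th = 0.02916 V, R_th = 2.139 Ω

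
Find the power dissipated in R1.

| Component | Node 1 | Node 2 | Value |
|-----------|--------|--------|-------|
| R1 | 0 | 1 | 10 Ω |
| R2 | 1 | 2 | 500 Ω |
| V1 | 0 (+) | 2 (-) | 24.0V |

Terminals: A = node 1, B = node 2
Nodal analysis, taking node 2 as the 0 V reference.
Source V1 fixes V_0 = 24 V.
KCL at each unknown node (sum of currents leaving = 0; resistances in Ω):
  Node 1: (V_1 - 24)/10 + (V_1 - 0)/500 = 0
Collecting terms: 0.102 × V_1 = 2.4  =>  V_1 = 23.53 V
I_R1 = (V_0 - V_1)/R1 = (24 - 23.53)/10 = 0.04706 A
P_R1 = I_R1² × R1 = (0.04706)² × 10 = 0.02215 W

Final answer: 0.02215 W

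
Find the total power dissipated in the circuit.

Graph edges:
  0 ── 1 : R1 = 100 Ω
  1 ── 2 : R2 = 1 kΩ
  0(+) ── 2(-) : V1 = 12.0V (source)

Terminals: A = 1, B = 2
Nodal analysis, taking node 2 as the 0 V reference.
Source V1 fixes V_0 = 12 V.
KCL at each unknown node (sum of currents leaving = 0; resistances in Ω):
  Node 1: (V_1 - 12)/100 + (V_1 - 0)/1000 = 0
Collecting terms: 0.011 × V_1 = 0.12  =>  V_1 = 10.91 V
Power in each resistor, P = (ΔV)²/R:
  P_R1 = (12 - 10.91)²/100 = 0.0119 W
  P_R2 = (10.91 - 0)²/1000 = 0.119 W
P_total = P_R1 + P_R2 = 0.1309 W

Final answer: 0.1309 W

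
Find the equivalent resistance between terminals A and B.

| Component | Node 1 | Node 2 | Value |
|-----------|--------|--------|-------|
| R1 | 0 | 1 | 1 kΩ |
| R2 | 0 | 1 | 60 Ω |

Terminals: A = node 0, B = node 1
Reduce the network between node 0 (A) and node 1 (B) by series/parallel combination:
  Rp1 = R1 ‖ R2 (parallel, both between nodes 0 and 1) = 1/(1/1000 + 1/60) = 56.6 Ω
R_eq = 56.6 Ω

Final answer: 56.6 Ω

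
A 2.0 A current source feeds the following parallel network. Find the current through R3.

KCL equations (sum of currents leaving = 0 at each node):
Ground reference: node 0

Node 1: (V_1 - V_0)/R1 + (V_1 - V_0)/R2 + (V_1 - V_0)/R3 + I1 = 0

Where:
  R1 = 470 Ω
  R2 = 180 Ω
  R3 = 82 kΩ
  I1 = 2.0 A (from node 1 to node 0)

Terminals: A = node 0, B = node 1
All resistors sit directly between nodes 0 and 1, so they are in parallel and share one voltage V; the full source current 2 A splits among them.
1/R_par = 1/470 + 1/180 + 1/82000 = 0.007695 S  =>  R_par = 129.9 Ω
V = I × R_par = 2 × 129.9 = 259.9 V
I_R3 = V/R3 = 259.9/82000 = 0.003169 A

Final answer: 0.003169 A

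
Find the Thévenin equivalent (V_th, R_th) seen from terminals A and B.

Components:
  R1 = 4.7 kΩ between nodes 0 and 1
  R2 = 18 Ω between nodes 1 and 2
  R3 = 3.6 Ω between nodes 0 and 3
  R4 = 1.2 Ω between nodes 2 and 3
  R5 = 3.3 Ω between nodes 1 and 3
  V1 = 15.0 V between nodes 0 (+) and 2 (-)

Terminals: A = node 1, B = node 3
Step 1 — V_th is the open-circuit voltage V_A - V_B (nothing connected across the terminals).
Nodal analysis, taking node 2 as the 0 V reference.
Source V1 fixes V_0 = 15 V.
KCL at each unknown node (sum of currents leaving = 0; resistances in Ω):
  Node 1: (V_1 - 15)/4700 + (V_1 - 0)/18 + (V_1 - V_3)/3.3 = 0
  Node 3: (V_3 - 15)/3.6 + (V_3 - 0)/1.2 + (V_3 - V_1)/3.3 = 0
Collecting terms (coefficients in siemens):
  0.3588·V_1 - 0.303·V_3 = 0.003191
  1.414·V_3 - 0.303·V_1 = 4.167
Determinant D = (0.3588)(1.414) - (-0.303)(-0.303) = 0.4156
V_1 = [(0.003191)(1.414) - (-0.303)(4.167)]/D = 3.049 V
V_3 = [(0.3588)(4.167) - (0.003191)(-0.303)]/D = 3.6 V
V_th = V_1 - V_3 = 3.049 - 3.6 = -0.5506 V
Step 2 — R_th: zero the source — replace V1 by a short circuit (node 2 merges into node 0) — and find the resistance seen between A (node 1) and B (node 3).
Reduce the network between node 1 (A) and node 3 (B) by series/parallel combination:
  Rp1 = R1 ‖ R2 (parallel, both between nodes 0 and 1) = 1/(1/4700 + 1/18) = 17.93 Ω
  Rp2 = R3 ‖ R4 (parallel, both between nodes 0 and 3) = 1/(1/3.6 + 1/1.2) = 0.9 Ω
  Rs1 = Rp1 + Rp2 (series, joined only at node 0) = 17.93 + 0.9 = 18.83 Ω
  Rp3 = R5 ‖ Rs1 (parallel, both between nodes 1 and 3) = 1/(1/3.3 + 1/18.83) = 2.808 Ω
R_th = 2.808 Ω

Final answer: V_th = -0.5506 V, R_th = 2.808 Ω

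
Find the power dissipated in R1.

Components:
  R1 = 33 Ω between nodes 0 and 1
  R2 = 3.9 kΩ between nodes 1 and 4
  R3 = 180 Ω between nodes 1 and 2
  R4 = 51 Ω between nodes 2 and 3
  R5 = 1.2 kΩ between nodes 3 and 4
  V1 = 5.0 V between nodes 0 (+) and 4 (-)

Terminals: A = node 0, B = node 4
Nodal analysis, taking node 4 as the 0 V reference.
Source V1 fixes V_0 = 5 V.
KCL at each unknown node (sum of currents leaving = 0; resistances in Ω):
  Node 1: (V_1 - 5)/33 + (V_1 - 0)/3900 + (V_1 - V_2)/180 = 0
  Node 2: (V_2 - V_1)/180 + (V_2 - V_3)/51 = 0
  Node 3: (V_3 - V_2)/51 + (V_3 - 0)/1200 = 0
Collecting terms (coefficients in siemens):
  0.03611·V_1 - 0.005556·V_2 = 0.1515
  0.02516·V_2 - 0.005556·V_1 - 0.01961·V_3 = 0
  0.02044·V_3 - 0.01961·V_2 = 0
Solving these 3 simultaneous equations (Gaussian elimination) gives:
  V_1 = 4.847 V, V_2 = 4.237 V, V_3 = 4.065 V
I_R1 = (V_0 - V_1)/R1 = (5 - 4.847)/33 = 0.00463 A
P_R1 = I_R1² × R1 = (0.00463)² × 33 = 0.0007075 W

Final answer: 0.0007075 W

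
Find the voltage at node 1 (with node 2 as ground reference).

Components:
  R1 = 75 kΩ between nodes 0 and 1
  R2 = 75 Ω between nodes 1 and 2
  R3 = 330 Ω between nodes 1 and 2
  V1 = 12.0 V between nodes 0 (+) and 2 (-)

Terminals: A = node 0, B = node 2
Nodal analysis, taking node 2 as the 0 V reference.
Source V1 fixes V_0 = 12 V.
KCL at each unknown node (sum of currents leaving = 0; resistances in Ω):
  Node 1: (V_1 - 12)/75000 + (V_1 - 0)/75 + (V_1 - 0)/330 = 0
Collecting terms: 0.01638 × V_1 = 0.00016  =>  V_1 = 0.00977 V
The requested potential is V_1 = 0.00977 V.

Final answer: V_1 = 0.00977 V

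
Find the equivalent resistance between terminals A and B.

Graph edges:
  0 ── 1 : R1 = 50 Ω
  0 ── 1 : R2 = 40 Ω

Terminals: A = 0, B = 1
Reduce the network between node 0 (A) and node 1 (B) by series/parallel combination:
  Rp1 = R1 ‖ R2 (parallel, both between nodes 0 and 1) = 1/(1/50 + 1/40) = 22.22 Ω
R_eq = 22.22 Ω

Final answer: 22.22 Ω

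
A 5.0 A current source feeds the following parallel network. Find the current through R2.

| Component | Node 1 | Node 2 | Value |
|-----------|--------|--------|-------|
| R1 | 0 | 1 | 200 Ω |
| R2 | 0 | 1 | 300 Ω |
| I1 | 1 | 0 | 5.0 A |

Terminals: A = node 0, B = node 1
All resistors sit directly between nodes 0 and 1, so they are in parallel and share one voltage V; the full source current 5 A splits among them.
1/R_par = 1/200 + 1/300 = 0.008333 S  =>  R_par = 120 Ω
V = I × R_par = 5 × 120 = 600 V
I_R2 = V/R2 = 600/300 = 2 A

Final answer: 2 A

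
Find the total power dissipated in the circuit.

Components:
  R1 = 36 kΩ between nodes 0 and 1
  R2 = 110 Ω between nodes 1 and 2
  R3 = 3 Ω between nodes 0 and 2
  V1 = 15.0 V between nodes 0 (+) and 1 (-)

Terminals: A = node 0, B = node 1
Nodal analysis, taking node 1 as the 0 V reference.
Source V1 fixes V_0 = 15 V.
KCL at each unknown node (sum of currents leaving = 0; resistances in Ω):
  Node 2: (V_2 - 0)/110 + (V_2 - 15)/3 = 0
Collecting terms: 0.3424 × V_2 = 5  =>  V_2 = 14.6 V
Power in each resistor, P = (ΔV)²/R:
  P_R1 = (15 - 0)²/36000 = 0.00625 W
  P_R2 = (0 - 14.6)²/110 = 1.938 W
  P_R3 = (15 - 14.6)²/3 = 0.05286 W
P_total = P_R1 + P_R2 + P_R3 = 1.997 W

Final answer: 1.997 W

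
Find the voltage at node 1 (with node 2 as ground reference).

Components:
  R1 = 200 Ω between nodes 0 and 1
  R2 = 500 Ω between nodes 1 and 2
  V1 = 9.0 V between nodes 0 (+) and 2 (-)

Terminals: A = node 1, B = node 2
Nodal analysis, taking node 2 as the 0 V reference.
Source V1 fixes V_0 = 9 V.
KCL at each unknown node (sum of currents leaving = 0; resistances in Ω):
  Node 1: (V_1 - 9)/200 + (V_1 - 0)/500 = 0
Collecting terms: 0.007 × V_1 = 0.045  =>  V_1 = 6.429 V
The requested potential is V_1 = 6.429 V.

Final answer: V_1 = 6.429 V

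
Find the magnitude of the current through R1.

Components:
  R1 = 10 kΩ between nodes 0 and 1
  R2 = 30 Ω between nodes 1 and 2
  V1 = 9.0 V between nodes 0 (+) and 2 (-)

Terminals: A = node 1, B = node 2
Nodal analysis, taking node 2 as the 0 V reference.
Source V1 fixes V_0 = 9 V.
KCL at each unknown node (sum of currents leaving = 0; resistances in Ω):
  Node 1: (V_1 - 9)/10000 + (V_1 - 0)/30 = 0
Collecting terms: 0.03343 × V_1 = 0.0009  =>  V_1 = 0.02692 V
I_R1 = (V_0 - V_1)/R1 = (9 - 0.02692)/10000 = 0.0008973 A
|I_R1| = 0.0008973 A

Final answer: |I_R1| = 0.0008973 A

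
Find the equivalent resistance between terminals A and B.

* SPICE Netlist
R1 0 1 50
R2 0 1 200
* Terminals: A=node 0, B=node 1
Reduce the network between node 0 (A) and node 1 (B) by series/parallel combination:
  Rp1 = R1 ‖ R2 (parallel, both between nodes 0 and 1) = 1/(1/50 + 1/200) = 40 Ω
R_eq = 40 Ω

Final answer: 40 Ω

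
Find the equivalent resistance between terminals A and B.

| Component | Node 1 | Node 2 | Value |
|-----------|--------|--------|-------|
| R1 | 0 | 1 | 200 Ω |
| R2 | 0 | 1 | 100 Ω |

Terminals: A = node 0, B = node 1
Reduce the network between node 0 (A) and node 1 (B) by series/parallel combination:
  Rp1 = R1 ‖ R2 (parallel, both between nodes 0 and 1) = 1/(1/200 + 1/100) = 66.67 Ω
R_eq = 66.67 Ω

Final answer: 66.67 Ω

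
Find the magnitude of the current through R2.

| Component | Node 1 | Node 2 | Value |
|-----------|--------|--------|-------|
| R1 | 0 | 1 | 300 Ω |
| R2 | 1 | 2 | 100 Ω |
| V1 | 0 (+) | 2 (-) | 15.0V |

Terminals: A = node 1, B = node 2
Nodal analysis, taking node 2 as the 0 V reference.
Source V1 fixes V_0 = 15 V.
KCL at each unknown node (sum of currents leaving = 0; resistances in Ω):
  Node 1: (V_1 - 15)/300 + (V_1 - 0)/100 = 0
Collecting terms: 0.01333 × V_1 = 0.05  =>  V_1 = 3.75 V
I_R2 = (V_1 - V_2)/R2 = (3.75 - 0)/100 = 0.0375 A
|I_R2| = 0.0375 A

Final answer: |I_R2| = 0.0375 A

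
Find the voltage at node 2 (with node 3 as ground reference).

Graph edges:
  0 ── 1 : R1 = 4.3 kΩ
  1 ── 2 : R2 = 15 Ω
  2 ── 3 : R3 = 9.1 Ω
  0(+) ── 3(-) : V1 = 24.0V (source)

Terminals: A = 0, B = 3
Nodal analysis, taking node 3 as the 0 V reference.
Source V1 fixes V_0 = 24 V.
KCL at each unknown node (sum of currents leaving = 0; resistances in Ω):
  Node 1: (V_1 - 24)/4300 + (V_1 - V_2)/15 = 0
  Node 2: (V_2 - V_1)/15 + (V_2 - 0)/9.1 = 0
Collecting terms (coefficients in siemens):
  0.0669·V_1 - 0.06667·V_2 = 0.005581
  0.1766·V_2 - 0.06667·V_1 = 0
Determinant D = (0.0669)(0.1766) - (-0.06667)(-0.06667) = 0.007367
V_1 = [(0.005581)(0.1766) - (-0.06667)(0)]/D = 0.1338 V
V_2 = [(0.0669)(0) - (0.005581)(-0.06667)]/D = 0.05051 V
The requested potential is V_2 = 0.05051 V.

Final answer: V_2 = 0.05051 V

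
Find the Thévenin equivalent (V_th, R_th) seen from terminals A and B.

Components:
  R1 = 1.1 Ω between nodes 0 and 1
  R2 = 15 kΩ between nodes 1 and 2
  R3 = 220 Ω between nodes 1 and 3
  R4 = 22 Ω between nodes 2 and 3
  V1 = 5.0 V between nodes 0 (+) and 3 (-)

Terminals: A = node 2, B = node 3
Step 1 — V_th is the open-circuit voltage V_A - V_B (nothing connected across the terminals).
Nodal analysis, taking node 3 as the 0 V reference.
Source V1 fixes V_0 = 5 V.
KCL at each unknown node (sum of currents leaving = 0; resistances in Ω):
  Node 1: (V_1 - 5)/1.1 + (V_1 - V_2)/15000 + (V_1 - 0)/220 = 0
  Node 2: (V_2 - V_1)/15000 + (V_2 - 0)/22 = 0
Collecting terms (coefficients in siemens):
  0.9137·V_1 - 0.00006667·V_2 = 4.545
  0.04552·V_2 - 0.00006667·V_1 = 0
Determinant D = (0.9137)(0.04552) - (-0.00006667)(-0.00006667) = 0.04159
V_1 = [(4.545)(0.04552) - (-0.00006667)(0)]/D = 4.975 V
V_2 = [(0.9137)(0) - (4.545)(-0.00006667)]/D = 0.007286 V
V_th = V_2 - V_3 = 0.007286 - 0 = 0.007286 V
Step 2 — R_th: zero the source — replace V1 by a short circuit (node 3 merges into node 0) — and find the resistance seen between A (node 2) and B (node 0).
Reduce the network between node 2 (A) and node 0 (B) by series/parallel combination:
  Rp1 = R1 ‖ R3 (parallel, both between nodes 0 and 1) = 1/(1/1.1 + 1/220) = 1.095 Ω
  Rs1 = R2 + Rp1 (series, joined only at node 1) = 15000 + 1.095 = 15000 Ω
  Rp2 = R4 ‖ Rs1 (parallel, both between nodes 0 and 2) = 1/(1/22 + 1/15000) = 21.97 Ω
R_th = 21.97 Ω

Final answer: V_th = 0.007286 V, R_th = 21.97 Ω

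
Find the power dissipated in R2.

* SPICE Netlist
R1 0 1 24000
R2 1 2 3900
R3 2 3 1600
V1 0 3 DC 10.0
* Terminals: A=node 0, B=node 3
Nodal analysis, taking node 3 as the 0 V reference.
Source V1 fixes V_0 = 10 V.
KCL at each unknown node (sum of currents leaving = 0; resistances in Ω):
  Node 1: (V_1 - 10)/24000 + (V_1 - V_2)/3900 = 0
  Node 2: (V_2 - V_1)/3900 + (V_2 - 0)/1600 = 0
Collecting terms (coefficients in siemens):
  0.0002981·V_1 - 0.0002564·V_2 = 0.0004167
  0.0008814·V_2 - 0.0002564·V_1 = 0
Determinant D = (0.0002981)(0.0008814) - (-0.0002564)(-0.0002564) = 0.000000197
V_1 = [(0.0004167)(0.0008814) - (-0.0002564)(0)]/D = 1.864 V
V_2 = [(0.0002981)(0) - (0.0004167)(-0.0002564)]/D = 0.5424 V
I_R2 = (V_1 - V_2)/R2 = (1.864 - 0.5424)/3900 = 0.000339 A
P_R2 = I_R2² × R2 = (0.000339)² × 3900 = 0.0004481 W

Final answer: 0.0004481 W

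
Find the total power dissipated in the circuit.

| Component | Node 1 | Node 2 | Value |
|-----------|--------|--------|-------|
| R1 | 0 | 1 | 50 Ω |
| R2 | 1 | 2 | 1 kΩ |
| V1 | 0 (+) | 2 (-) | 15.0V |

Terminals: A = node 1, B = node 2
Nodal analysis, taking node 2 as the 0 V reference.
Source V1 fixes V_0 = 15 V.
KCL at each unknown node (sum of currents leaving = 0; resistances in Ω):
  Node 1: (V_1 - 15)/50 + (V_1 - 0)/1000 = 0
Collecting terms: 0.021 × V_1 = 0.3  =>  V_1 = 14.29 V
Power in each resistor, P = (ΔV)²/R:
  P_R1 = (15 - 14.29)²/50 = 0.0102 W
  P_R2 = (14.29 - 0)²/1000 = 0.2041 W
P_total = P_R1 + P_R2 = 0.2143 W

Final answer: 0.2143 W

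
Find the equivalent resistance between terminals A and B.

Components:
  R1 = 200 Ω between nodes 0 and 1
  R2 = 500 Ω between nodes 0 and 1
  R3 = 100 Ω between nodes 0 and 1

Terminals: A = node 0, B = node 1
Reduce the network between node 0 (A) and node 1 (B) by series/parallel combination:
  Rp1 = R1 ‖ R2 ‖ R3 (parallel, all between nodes 0 and 1) = 1/(1/200 + 1/500 + 1/100) = 58.82 Ω
R_eq = 58.82 Ω

Final answer: 58.82 Ω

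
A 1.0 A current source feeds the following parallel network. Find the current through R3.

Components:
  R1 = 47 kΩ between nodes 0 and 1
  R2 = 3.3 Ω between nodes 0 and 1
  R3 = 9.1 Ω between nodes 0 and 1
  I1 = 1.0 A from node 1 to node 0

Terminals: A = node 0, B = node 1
All resistors sit directly between nodes 0 and 1, so they are in parallel and share one voltage V; the full source current 1 A splits among them.
1/R_par = 1/47000 + 1/3.3 + 1/9.1 = 0.4129 S  =>  R_par = 2.422 Ω
V = I × R_par = 1 × 2.422 = 2.422 V
I_R3 = V/R3 = 2.422/9.1 = 0.2661 A

Final answer: 0.2661 A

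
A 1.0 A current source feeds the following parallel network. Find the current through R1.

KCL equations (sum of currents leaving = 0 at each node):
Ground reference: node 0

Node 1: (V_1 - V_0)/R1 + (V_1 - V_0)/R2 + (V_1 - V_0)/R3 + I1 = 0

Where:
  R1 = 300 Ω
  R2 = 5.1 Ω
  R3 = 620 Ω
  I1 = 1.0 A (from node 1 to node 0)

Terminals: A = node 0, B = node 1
All resistors sit directly between nodes 0 and 1, so they are in parallel and share one voltage V; the full source current 1 A splits among them.
1/R_par = 1/300 + 1/5.1 + 1/620 = 0.201 S  =>  R_par = 4.975 Ω
V = I × R_par = 1 × 4.975 = 4.975 V
I_R1 = V/R1 = 4.975/300 = 0.01658 A

Final answer: 0.01658 A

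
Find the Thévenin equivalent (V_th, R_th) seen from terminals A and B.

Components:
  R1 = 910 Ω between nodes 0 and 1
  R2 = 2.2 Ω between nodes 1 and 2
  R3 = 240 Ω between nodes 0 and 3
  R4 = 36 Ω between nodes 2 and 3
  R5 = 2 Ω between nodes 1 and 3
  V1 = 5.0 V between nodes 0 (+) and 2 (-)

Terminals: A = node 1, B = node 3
Step 1 — V_th is the open-circuit voltage V_A - V_B (nothing connected across the terminals).
Nodal analysis, taking node 2 as the 0 V reference.
Source V1 fixes V_0 = 5 V.
KCL at each unknown node (sum of currents leaving = 0; resistances in Ω):
  Node 1: (V_1 - 5)/910 + (V_1 - 0)/2.2 + (V_1 - V_3)/2 = 0
  Node 3: (V_3 - 5)/240 + (V_3 - 0)/36 + (V_3 - V_1)/2 = 0
Collecting terms (coefficients in siemens):
  0.9556·V_1 - 0.5·V_3 = 0.005495
  0.5319·V_3 - 0.5·V_1 = 0.02083
Determinant D = (0.9556)(0.5319) - (-0.5)(-0.5) = 0.2583
V_1 = [(0.005495)(0.5319) - (-0.5)(0.02083)]/D = 0.05163 V
V_3 = [(0.9556)(0.02083) - (0.005495)(-0.5)]/D = 0.0877 V
V_th = V_1 - V_3 = 0.05163 - 0.0877 = -0.03606 V
Step 2 — R_th: zero the source — replace V1 by a short circuit (node 2 merges into node 0) — and find the resistance seen between A (node 1) and B (node 3).
Reduce the network between node 1 (A) and node 3 (B) by series/parallel combination:
  Rp1 = R1 ‖ R2 (parallel, both between nodes 0 and 1) = 1/(1/910 + 1/2.2) = 2.195 Ω
  Rp2 = R3 ‖ R4 (parallel, both between nodes 0 and 3) = 1/(1/240 + 1/36) = 31.3 Ω
  Rs1 = Rp1 + Rp2 (series, joined only at node 0) = 2.195 + 31.3 = 33.5 Ω
  Rp3 = R5 ‖ Rs1 (parallel, both between nodes 1 and 3) = 1/(1/2 + 1/33.5) = 1.887 Ω
R_th = 1.887 Ω

Final answer: V_th = -0.03606 V, R_th = 1.887 Ω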